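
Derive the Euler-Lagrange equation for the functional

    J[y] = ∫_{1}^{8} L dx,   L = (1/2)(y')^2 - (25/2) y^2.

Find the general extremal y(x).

The Lagrangian is L = (1/2)(y')^2 - (25/2) y^2.
∂L/∂y = -25y.
∂L/∂y' = y'.
The Euler-Lagrange equation d/dx(∂L/∂y') − ∂L/∂y = 0 becomes:
    y'' + 25 y = 0
General solution: y(x) = A sin(5x) + B cos(5x), where A and B are arbitrary constants fixed by the endpoint conditions.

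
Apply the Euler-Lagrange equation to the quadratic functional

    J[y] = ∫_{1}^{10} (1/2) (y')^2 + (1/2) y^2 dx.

The Lagrangian is L = (1/2) (y')^2 + (1/2) y^2.
Compute ∂L/∂y = y, ∂L/∂y' = y'.
The Euler-Lagrange equation d/dx(∂L/∂y') − ∂L/∂y = 0 reduces to
    y'' − y = 0.
Its general solution is
    y(x) = A e^x + B e^(−x),
with A, B fixed by the endpoint conditions.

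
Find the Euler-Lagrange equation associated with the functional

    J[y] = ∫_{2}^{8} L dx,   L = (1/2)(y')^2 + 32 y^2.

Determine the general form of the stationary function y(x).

The Lagrangian is L = (1/2)(y')^2 + 32 y^2.
∂L/∂y = 64y.
∂L/∂y' = y'.
The Euler-Lagrange equation d/dx(∂L/∂y') − ∂L/∂y = 0 becomes:
    y'' - 64 y = 0
General solution: y(x) = A e^(8x) + B e^(-8x), where A and B are arbitrary constants fixed by the endpoint conditions.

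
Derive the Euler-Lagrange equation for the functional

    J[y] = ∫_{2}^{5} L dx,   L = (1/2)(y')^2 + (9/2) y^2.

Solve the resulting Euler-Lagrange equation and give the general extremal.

The Lagrangian is L = (1/2)(y')^2 + (9/2) y^2.
∂L/∂y = 9y.
∂L/∂y' = y'.
The Euler-Lagrange equation d/dx(∂L/∂y') − ∂L/∂y = 0 becomes:
    y'' - 9 y = 0
General solution: y(x) = A e^(3x) + B e^(-3x), where A and B are arbitrary constants fixed by the endpoint conditions.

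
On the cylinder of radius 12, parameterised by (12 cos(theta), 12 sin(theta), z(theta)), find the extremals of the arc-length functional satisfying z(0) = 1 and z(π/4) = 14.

Parameterise the cylinder of radius R = 12 as
    r(θ) = (12 cos θ, 12 sin θ, z(θ)).
The arc-length element is
    ds = sqrt(144 + (dz/dθ)^2) dθ,
so the Lagrangian is L = sqrt(144 + z'^2).
L depends on z' only, not on z or θ, so ∂L/∂z = 0 and
    ∂L/∂z' = z' / sqrt(144 + z'^2).
The Euler-Lagrange equation gives
    d/dθ( z' / sqrt(144 + z'^2) ) = 0,
so z' is constant. Integrating once:
    z(θ) = a θ + b,
a helix on the cylinder (a straight line when the cylinder is unrolled). The constants a, b are determined by the endpoint conditions.
With endpoint conditions z(0) = 1 and z(π/4) = 14: from z(0) = b we get b = 1, and a·π/4 + 1 = 14 gives a = 52/π, so
    z(θ) = (52/π) θ + 1.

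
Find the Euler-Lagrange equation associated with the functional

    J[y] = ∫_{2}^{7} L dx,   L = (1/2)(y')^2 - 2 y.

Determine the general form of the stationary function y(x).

The Lagrangian is L = (1/2)(y')^2 - 2 y.
∂L/∂y = -2.
∂L/∂y' = y'.
The Euler-Lagrange equation d/dx(∂L/∂y') − ∂L/∂y = 0 becomes:
    y'' + 2 = 0
General solution: y(x) = -x^2 + A x + B, where A and B are arbitrary constants fixed by the endpoint conditions.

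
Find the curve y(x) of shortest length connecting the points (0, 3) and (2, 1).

Arc-length functional: J[y] = ∫ sqrt(1 + (y')^2) dx.
Lagrangian L = sqrt(1 + (y')^2) has no explicit y dependence, so ∂L/∂y = 0 and the Euler-Lagrange equation gives
    d/dx( y' / sqrt(1 + (y')^2) ) = 0  ⇒  y' / sqrt(1 + (y')^2) = const.
Hence y' is constant, so y(x) is affine.
Fitting the endpoints (0, 3) and (2, 1):
    slope m = (1 − 3) / (2 − 0) = -1,
    intercept c = 3 − m·0 = 3.
Extremal: y(x) = -x + 3.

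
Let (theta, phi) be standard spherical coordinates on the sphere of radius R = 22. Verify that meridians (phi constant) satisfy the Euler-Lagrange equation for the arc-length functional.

On the sphere of radius R = 22 with spherical coordinates (θ, φ), the induced metric is
    ds^2 = 484(dθ^2 + sin^2(θ) dφ^2).
Using θ as the parameter, the arc-length functional becomes
    J[φ] = ∫ 22 sqrt(1 + sin^2(θ) (dφ/dθ)^2) dθ.
So L = 22 sqrt(1 + sin^2(θ) φ'^2). Compute
    ∂L/∂φ = 0  (L has no explicit φ dependence),
    ∂L/∂φ' = 22 sin^2(θ) φ' / sqrt(1 + sin^2(θ) φ'^2).
For the candidate φ(θ) = c (constant), φ' = 0, so ∂L/∂φ' evaluated along the candidate vanishes, and ∂L/∂φ is identically zero. Hence
    d/dθ(∂L/∂φ') − ∂L/∂φ = 0
is satisfied. Therefore meridians φ = const are extremals of arc length — they are geodesics on the sphere.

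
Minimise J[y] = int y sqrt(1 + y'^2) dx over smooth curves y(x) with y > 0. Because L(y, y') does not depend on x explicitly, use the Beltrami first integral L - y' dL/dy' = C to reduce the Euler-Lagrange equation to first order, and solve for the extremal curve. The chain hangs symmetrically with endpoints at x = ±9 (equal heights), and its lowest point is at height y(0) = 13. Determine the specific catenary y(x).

The Lagrangian L(y, y') = y sqrt(1 + y'^2) has no explicit x dependence, so the Beltrami identity applies:
    L − y' ∂L/∂y' = C.
Compute ∂L/∂y' = y · y' / sqrt(1 + y'^2). Then
    L − y' ∂L/∂y'
    = y sqrt(1 + y'^2) − y · y'^2 / sqrt(1 + y'^2)
    = y (1 + y'^2 − y'^2) / sqrt(1 + y'^2)
    = y / sqrt(1 + y'^2) = C.
Squaring gives y^2 = C^2 (1 + y'^2), i.e.
    y'^2 = y^2 / C^2 − 1.
Separating variables,
    dy / sqrt(y^2 − C^2) = dx / C,
and integrating gives arccosh(y / C) = (x − a)/C, so
    y(x) = C cosh((x − a)/C),
the catenary. The constants C and a are fixed by the two endpoint conditions (and, for the hanging-chain problem, the length constraint selects C).
Now fit the given data. The endpoints x = ±9 are symmetric at equal height, so the catenary is even about its minimum: a = 0 and y(x) = C cosh(x/C). The lowest point is y(0) = C cosh(0) = C, and we are told y(0) = 13, so C = 13. Therefore
    y(x) = 13 cosh(x/13),
and at the endpoints
    y(±9) = 13 cosh(9/13).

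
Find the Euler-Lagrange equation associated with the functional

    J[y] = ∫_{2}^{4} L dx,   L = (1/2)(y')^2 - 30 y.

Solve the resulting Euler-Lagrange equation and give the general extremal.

The Lagrangian is L = (1/2)(y')^2 - 30 y.
∂L/∂y = -30.
∂L/∂y' = y'.
The Euler-Lagrange equation d/dx(∂L/∂y') − ∂L/∂y = 0 becomes:
    y'' + 30 = 0
General solution: y(x) = -15 x^2 + A x + B, where A and B are arbitrary constants fixed by the endpoint conditions.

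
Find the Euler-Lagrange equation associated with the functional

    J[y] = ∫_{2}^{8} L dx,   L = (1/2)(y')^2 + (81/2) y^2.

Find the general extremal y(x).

The Lagrangian is L = (1/2)(y')^2 + (81/2) y^2.
∂L/∂y = 81y.
∂L/∂y' = y'.
The Euler-Lagrange equation d/dx(∂L/∂y') − ∂L/∂y = 0 becomes:
    y'' - 81 y = 0
General solution: y(x) = A e^(9x) + B e^(-9x), where A and B are arbitrary constants fixed by the endpoint conditions.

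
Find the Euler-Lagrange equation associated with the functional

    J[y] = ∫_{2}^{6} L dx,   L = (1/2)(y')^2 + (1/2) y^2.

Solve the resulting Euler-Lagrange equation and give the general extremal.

The Lagrangian is L = (1/2)(y')^2 + (1/2) y^2.
∂L/∂y = y.
∂L/∂y' = y'.
The Euler-Lagrange equation d/dx(∂L/∂y') − ∂L/∂y = 0 becomes:
    y'' - y = 0
General solution: y(x) = A e^x + B e^(-x), where A and B are arbitrary constants fixed by the endpoint conditions.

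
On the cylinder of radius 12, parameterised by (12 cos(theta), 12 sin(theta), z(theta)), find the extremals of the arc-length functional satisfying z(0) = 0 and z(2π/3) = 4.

Parameterise the cylinder of radius R = 12 as
    r(θ) = (12 cos θ, 12 sin θ, z(θ)).
The arc-length element is
    ds = sqrt(144 + (dz/dθ)^2) dθ,
so the Lagrangian is L = sqrt(144 + z'^2).
L depends on z' only, not on z or θ, so ∂L/∂z = 0 and
    ∂L/∂z' = z' / sqrt(144 + z'^2).
The Euler-Lagrange equation gives
    d/dθ( z' / sqrt(144 + z'^2) ) = 0,
so z' is constant. Integrating once:
    z(θ) = a θ + b,
a helix on the cylinder (a straight line when the cylinder is unrolled). The constants a, b are determined by the endpoint conditions.
With endpoint conditions z(0) = 0 and z(2π/3) = 4: from z(0) = b we get b = 0, and a·2π/3 + 0 = 4 gives a = 6/π, so
    z(θ) = (6/π) θ.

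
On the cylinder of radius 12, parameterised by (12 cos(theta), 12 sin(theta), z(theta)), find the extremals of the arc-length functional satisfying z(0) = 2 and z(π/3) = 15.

Parameterise the cylinder of radius R = 12 as
    r(θ) = (12 cos θ, 12 sin θ, z(θ)).
The arc-length element is
    ds = sqrt(144 + (dz/dθ)^2) dθ,
so the Lagrangian is L = sqrt(144 + z'^2).
L depends on z' only, not on z or θ, so ∂L/∂z = 0 and
    ∂L/∂z' = z' / sqrt(144 + z'^2).
The Euler-Lagrange equation gives
    d/dθ( z' / sqrt(144 + z'^2) ) = 0,
so z' is constant. Integrating once:
    z(θ) = a θ + b,
a helix on the cylinder (a straight line when the cylinder is unrolled). The constants a, b are determined by the endpoint conditions.
With endpoint conditions z(0) = 2 and z(π/3) = 15: from z(0) = b we get b = 2, and a·π/3 + 2 = 15 gives a = 39/π, so
    z(θ) = (39/π) θ + 2.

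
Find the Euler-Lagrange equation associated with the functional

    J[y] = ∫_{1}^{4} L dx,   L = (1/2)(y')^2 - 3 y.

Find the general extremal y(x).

The Lagrangian is L = (1/2)(y')^2 - 3 y.
∂L/∂y = -3.
∂L/∂y' = y'.
The Euler-Lagrange equation d/dx(∂L/∂y') − ∂L/∂y = 0 becomes:
    y'' + 3 = 0
General solution: y(x) = -(3/2) x^2 + A x + B, where A and B are arbitrary constants fixed by the endpoint conditions.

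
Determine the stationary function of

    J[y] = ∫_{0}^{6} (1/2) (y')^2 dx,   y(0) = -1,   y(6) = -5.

The Lagrangian is L = (1/2) (y')^2.
Compute ∂L/∂y = 0, ∂L/∂y' = y'.
The Euler-Lagrange equation d/dx(∂L/∂y') − ∂L/∂y = 0 reduces to
    y'' = 0.
Its general solution is
    y(x) = A x + B,
with A, B fixed by the endpoint conditions.
Applying the endpoint conditions y(0) = -1 and y(6) = -5: solve A·0 + B = -1 and A·6 + B = -5. Subtracting gives A(6 − 0) = -5 − -1, so A = -2/3, and B = -1 − A·0 = -1. Therefore
    y(x) = (-2/3) x - 1.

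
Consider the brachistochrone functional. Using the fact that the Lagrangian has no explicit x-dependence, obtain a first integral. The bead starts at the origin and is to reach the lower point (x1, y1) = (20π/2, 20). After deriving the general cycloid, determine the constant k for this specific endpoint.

The Lagrangian L = sqrt((1 + y'^2) / y) has no explicit x dependence, so the Beltrami identity applies:
    L − y' ∂L/∂y' = C.
Compute ∂L/∂y' = y' / sqrt(y (1 + y'^2)).
Substitute:
    sqrt((1 + y'^2)/y) − y'·y' / sqrt(y (1 + y'^2))
    = (1 + y'^2) / sqrt(y (1 + y'^2)) − y'^2 / sqrt(y (1 + y'^2))
    = 1 / sqrt(y (1 + y'^2)) = C.
Squaring and rearranging gives the first integral
    y (1 + y'^2) = 1/C^2 =: k   (constant).
Solving this first-order ODE by the substitution
    y = (k/2)(1 − cos θ)
yields the cycloid parameterisation
    x(θ) = (k/2)(θ − sin θ),   y(θ) = (k/2)(1 − cos θ).
The constant k is fixed by the endpoint condition.
Now fit the given lower endpoint (x1, y1) = (20π/2, 20). At the bottom of the first arch (θ = π), the parametric equations give
    y(π) = (k/2)(1 − cos π) = k,
    x(π) = (k/2)(π − sin π) = kπ/2.
Matching y(π) = 20 gives k = 20, consistent with x(π) = 20π/2. Therefore the specific cycloid is
    x(θ) = (20/2)(θ − sin θ),   y(θ) = (20/2)(1 − cos θ).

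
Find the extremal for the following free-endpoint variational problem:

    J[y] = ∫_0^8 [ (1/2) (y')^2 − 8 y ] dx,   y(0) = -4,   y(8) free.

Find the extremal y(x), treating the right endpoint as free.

The Lagrangian L = (1/2) (y')^2 − 8 y gives
    ∂L/∂y = −8,   ∂L/∂y' = y'.
Euler-Lagrange: d/dx(y') − (−8) = 0, i.e. y'' + 8 = 0, so
    y(x) = −(8/2) x^2 + C1 x + C2.
Fixed left endpoint y(0) = -4 ⇒ C2 = -4.
The right endpoint x = 8 is free, so the natural (transversality) condition is ∂L/∂y' |_{x=8} = 0, i.e. y'(8) = 0.
Compute y'(x) = −8 x + C1, so y'(8) = −64 + C1 = 0 ⇒ C1 = 64.
Therefore the extremal is
    y(x) = −4 x^2 + 64 x − 4.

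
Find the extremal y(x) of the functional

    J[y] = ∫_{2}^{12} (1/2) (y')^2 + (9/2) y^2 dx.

The Lagrangian is L = (1/2) (y')^2 + (9/2) y^2.
Compute ∂L/∂y = 9y, ∂L/∂y' = y'.
The Euler-Lagrange equation d/dx(∂L/∂y') − ∂L/∂y = 0 reduces to
    y'' − 9 y = 0.
Its general solution is
    y(x) = A e^(3x) + B e^(−3x),
with A, B fixed by the endpoint conditions.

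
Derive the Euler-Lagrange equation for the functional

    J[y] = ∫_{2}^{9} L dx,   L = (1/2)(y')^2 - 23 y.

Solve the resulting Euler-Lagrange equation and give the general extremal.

The Lagrangian is L = (1/2)(y')^2 - 23 y.
∂L/∂y = -23.
∂L/∂y' = y'.
The Euler-Lagrange equation d/dx(∂L/∂y') − ∂L/∂y = 0 becomes:
    y'' + 23 = 0
General solution: y(x) = -(23/2) x^2 + A x + B, where A and B are arbitrary constants fixed by the endpoint conditions.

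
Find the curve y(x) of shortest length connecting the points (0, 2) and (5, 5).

Arc-length functional: J[y] = ∫ sqrt(1 + (y')^2) dx.
Lagrangian L = sqrt(1 + (y')^2) has no explicit y dependence, so ∂L/∂y = 0 and the Euler-Lagrange equation gives
    d/dx( y' / sqrt(1 + (y')^2) ) = 0  ⇒  y' / sqrt(1 + (y')^2) = const.
Hence y' is constant, so y(x) is affine.
Fitting the endpoints (0, 2) and (5, 5):
    slope m = (5 − 2) / (5 − 0) = 3/5,
    intercept c = 2 − m·0 = 2.
Extremal: y(x) = (3/5) x + 2.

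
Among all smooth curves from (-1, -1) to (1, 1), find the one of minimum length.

Arc-length functional: J[y] = ∫ sqrt(1 + (y')^2) dx.
Lagrangian L = sqrt(1 + (y')^2) has no explicit y dependence, so ∂L/∂y = 0 and the Euler-Lagrange equation gives
    d/dx( y' / sqrt(1 + (y')^2) ) = 0  ⇒  y' / sqrt(1 + (y')^2) = const.
Hence y' is constant, so y(x) is affine.
Fitting the endpoints (-1, -1) and (1, 1):
    slope m = (1 − (-1)) / (1 − (-1)) = 1,
    intercept c = (-1) − m·(-1) = 0.
Extremal: y(x) = x.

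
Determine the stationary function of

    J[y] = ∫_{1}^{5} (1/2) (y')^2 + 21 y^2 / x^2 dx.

The Lagrangian is L = (1/2) (y')^2 + 21 y^2 / x^2.
Compute ∂L/∂y = 42y/x^2, ∂L/∂y' = y'.
The Euler-Lagrange equation d/dx(∂L/∂y') − ∂L/∂y = 0 reduces to
    y'' − 42/x^2 · y = 0  (x > 0).
Its general solution is
    y(x) = A x^7 + B x^(-6),
with A, B fixed by the endpoint conditions.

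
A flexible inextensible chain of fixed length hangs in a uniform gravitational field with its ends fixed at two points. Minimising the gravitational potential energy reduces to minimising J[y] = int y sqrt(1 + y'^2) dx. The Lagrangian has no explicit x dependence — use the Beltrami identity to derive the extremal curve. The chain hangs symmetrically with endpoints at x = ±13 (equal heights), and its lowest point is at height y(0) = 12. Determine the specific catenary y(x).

The Lagrangian L(y, y') = y sqrt(1 + y'^2) has no explicit x dependence, so the Beltrami identity applies:
    L − y' ∂L/∂y' = C.
Compute ∂L/∂y' = y · y' / sqrt(1 + y'^2). Then
    L − y' ∂L/∂y'
    = y sqrt(1 + y'^2) − y · y'^2 / sqrt(1 + y'^2)
    = y (1 + y'^2 − y'^2) / sqrt(1 + y'^2)
    = y / sqrt(1 + y'^2) = C.
Squaring gives y^2 = C^2 (1 + y'^2), i.e.
    y'^2 = y^2 / C^2 − 1.
Separating variables,
    dy / sqrt(y^2 − C^2) = dx / C,
and integrating gives arccosh(y / C) = (x − a)/C, so
    y(x) = C cosh((x − a)/C),
the catenary. The constants C and a are fixed by the two endpoint conditions (and, for the hanging-chain problem, the length constraint selects C).
Now fit the given data. The endpoints x = ±13 are symmetric at equal height, so the catenary is even about its minimum: a = 0 and y(x) = C cosh(x/C). The lowest point is y(0) = C cosh(0) = C, and we are told y(0) = 12, so C = 12. Therefore
    y(x) = 12 cosh(x/12),
and at the endpoints
    y(±13) = 12 cosh(13/12).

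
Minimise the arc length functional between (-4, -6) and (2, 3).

Arc-length functional: J[y] = ∫ sqrt(1 + (y')^2) dx.
Lagrangian L = sqrt(1 + (y')^2) has no explicit y dependence, so ∂L/∂y = 0 and the Euler-Lagrange equation gives
    d/dx( y' / sqrt(1 + (y')^2) ) = 0  ⇒  y' / sqrt(1 + (y')^2) = const.
Hence y' is constant, so y(x) is affine.
Fitting the endpoints (-4, -6) and (2, 3):
    slope m = (3 − (-6)) / (2 − (-4)) = 3/2,
    intercept c = (-6) − m·(-4) = 0.
Extremal: y(x) = (3/2) x.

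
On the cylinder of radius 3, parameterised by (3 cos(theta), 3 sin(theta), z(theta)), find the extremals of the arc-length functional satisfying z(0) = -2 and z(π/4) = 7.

Parameterise the cylinder of radius R = 3 as
    r(θ) = (3 cos θ, 3 sin θ, z(θ)).
The arc-length element is
    ds = sqrt(9 + (dz/dθ)^2) dθ,
so the Lagrangian is L = sqrt(9 + z'^2).
L depends on z' only, not on z or θ, so ∂L/∂z = 0 and
    ∂L/∂z' = z' / sqrt(9 + z'^2).
The Euler-Lagrange equation gives
    d/dθ( z' / sqrt(9 + z'^2) ) = 0,
so z' is constant. Integrating once:
    z(θ) = a θ + b,
a helix on the cylinder (a straight line when the cylinder is unrolled). The constants a, b are determined by the endpoint conditions.
With endpoint conditions z(0) = -2 and z(π/4) = 7: from z(0) = b we get b = -2, and a·π/4 + -2 = 7 gives a = 36/π, so
    z(θ) = (36/π) θ − 2.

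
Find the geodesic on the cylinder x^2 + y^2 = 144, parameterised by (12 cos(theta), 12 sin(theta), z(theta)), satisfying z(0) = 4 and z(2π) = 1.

Parameterise the cylinder of radius R = 12 as
    r(θ) = (12 cos θ, 12 sin θ, z(θ)).
The arc-length element is
    ds = sqrt(144 + (dz/dθ)^2) dθ,
so the Lagrangian is L = sqrt(144 + z'^2).
L depends on z' only, not on z or θ, so ∂L/∂z = 0 and
    ∂L/∂z' = z' / sqrt(144 + z'^2).
The Euler-Lagrange equation gives
    d/dθ( z' / sqrt(144 + z'^2) ) = 0,
so z' is constant. Integrating once:
    z(θ) = a θ + b,
a helix on the cylinder (a straight line when the cylinder is unrolled). The constants a, b are determined by the endpoint conditions.
With endpoint conditions z(0) = 4 and z(2π) = 1: from z(0) = b we get b = 4, and a·2π + 4 = 1 gives a = -3/(2π), so
    z(θ) = (-3/(2π)) θ + 4.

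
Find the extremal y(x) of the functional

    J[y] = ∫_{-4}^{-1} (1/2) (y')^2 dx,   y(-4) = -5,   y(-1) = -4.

The Lagrangian is L = (1/2) (y')^2.
Compute ∂L/∂y = 0, ∂L/∂y' = y'.
The Euler-Lagrange equation d/dx(∂L/∂y') − ∂L/∂y = 0 reduces to
    y'' = 0.
Its general solution is
    y(x) = A x + B,
with A, B fixed by the endpoint conditions.
Applying the endpoint conditions y(-4) = -5 and y(-1) = -4: solve A·-4 + B = -5 and A·-1 + B = -4. Subtracting gives A(-1 − -4) = -4 − -5, so A = 1/3, and B = -5 − A·-4 = -11/3. Therefore
    y(x) = (1/3) x - 11/3.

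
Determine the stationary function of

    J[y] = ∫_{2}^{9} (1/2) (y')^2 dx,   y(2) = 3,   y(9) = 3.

The Lagrangian is L = (1/2) (y')^2.
Compute ∂L/∂y = 0, ∂L/∂y' = y'.
The Euler-Lagrange equation d/dx(∂L/∂y') − ∂L/∂y = 0 reduces to
    y'' = 0.
Its general solution is
    y(x) = A x + B,
with A, B fixed by the endpoint conditions.
Applying the endpoint conditions y(2) = 3 and y(9) = 3: solve A·2 + B = 3 and A·9 + B = 3. Subtracting gives A(9 − 2) = 3 − 3, so A = 0, and B = 3 − A·2 = 3. Therefore
    y(x) = 3.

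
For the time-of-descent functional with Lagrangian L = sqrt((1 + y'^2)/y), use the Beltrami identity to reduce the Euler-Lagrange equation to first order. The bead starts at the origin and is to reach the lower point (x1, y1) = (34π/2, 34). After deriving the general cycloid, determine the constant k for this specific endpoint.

The Lagrangian L = sqrt((1 + y'^2) / y) has no explicit x dependence, so the Beltrami identity applies:
    L − y' ∂L/∂y' = C.
Compute ∂L/∂y' = y' / sqrt(y (1 + y'^2)).
Substitute:
    sqrt((1 + y'^2)/y) − y'·y' / sqrt(y (1 + y'^2))
    = (1 + y'^2) / sqrt(y (1 + y'^2)) − y'^2 / sqrt(y (1 + y'^2))
    = 1 / sqrt(y (1 + y'^2)) = C.
Squaring and rearranging gives the first integral
    y (1 + y'^2) = 1/C^2 =: k   (constant).
Solving this first-order ODE by the substitution
    y = (k/2)(1 − cos θ)
yields the cycloid parameterisation
    x(θ) = (k/2)(θ − sin θ),   y(θ) = (k/2)(1 − cos θ).
The constant k is fixed by the endpoint condition.
Now fit the given lower endpoint (x1, y1) = (34π/2, 34). At the bottom of the first arch (θ = π), the parametric equations give
    y(π) = (k/2)(1 − cos π) = k,
    x(π) = (k/2)(π − sin π) = kπ/2.
Matching y(π) = 34 gives k = 34, consistent with x(π) = 34π/2. Therefore the specific cycloid is
    x(θ) = (34/2)(θ − sin θ),   y(θ) = (34/2)(1 − cos θ).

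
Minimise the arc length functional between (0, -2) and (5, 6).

Arc-length functional: J[y] = ∫ sqrt(1 + (y')^2) dx.
Lagrangian L = sqrt(1 + (y')^2) has no explicit y dependence, so ∂L/∂y = 0 and the Euler-Lagrange equation gives
    d/dx( y' / sqrt(1 + (y')^2) ) = 0  ⇒  y' / sqrt(1 + (y')^2) = const.
Hence y' is constant, so y(x) is affine.
Fitting the endpoints (0, -2) and (5, 6):
    slope m = (6 − (-2)) / (5 − 0) = 8/5,
    intercept c = (-2) − m·0 = -2.
Extremal: y(x) = (8/5) x - 2.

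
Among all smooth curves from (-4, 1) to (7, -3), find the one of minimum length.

Arc-length functional: J[y] = ∫ sqrt(1 + (y')^2) dx.
Lagrangian L = sqrt(1 + (y')^2) has no explicit y dependence, so ∂L/∂y = 0 and the Euler-Lagrange equation gives
    d/dx( y' / sqrt(1 + (y')^2) ) = 0  ⇒  y' / sqrt(1 + (y')^2) = const.
Hence y' is constant, so y(x) is affine.
Fitting the endpoints (-4, 1) and (7, -3):
    slope m = ((-3) − 1) / (7 − (-4)) = -4/11,
    intercept c = 1 − m·(-4) = -5/11.
Extremal: y(x) = (-4/11) x - 5/11.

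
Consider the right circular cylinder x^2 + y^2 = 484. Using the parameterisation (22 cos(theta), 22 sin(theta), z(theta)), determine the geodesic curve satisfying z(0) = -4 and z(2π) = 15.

Parameterise the cylinder of radius R = 22 as
    r(θ) = (22 cos θ, 22 sin θ, z(θ)).
The arc-length element is
    ds = sqrt(484 + (dz/dθ)^2) dθ,
so the Lagrangian is L = sqrt(484 + z'^2).
L depends on z' only, not on z or θ, so ∂L/∂z = 0 and
    ∂L/∂z' = z' / sqrt(484 + z'^2).
The Euler-Lagrange equation gives
    d/dθ( z' / sqrt(484 + z'^2) ) = 0,
so z' is constant. Integrating once:
    z(θ) = a θ + b,
a helix on the cylinder (a straight line when the cylinder is unrolled). The constants a, b are determined by the endpoint conditions.
With endpoint conditions z(0) = -4 and z(2π) = 15: from z(0) = b we get b = -4, and a·2π + -4 = 15 gives a = 19/(2π), so
    z(θ) = (19/(2π)) θ − 4.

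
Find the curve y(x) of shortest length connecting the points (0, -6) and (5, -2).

Arc-length functional: J[y] = ∫ sqrt(1 + (y')^2) dx.
Lagrangian L = sqrt(1 + (y')^2) has no explicit y dependence, so ∂L/∂y = 0 and the Euler-Lagrange equation gives
    d/dx( y' / sqrt(1 + (y')^2) ) = 0  ⇒  y' / sqrt(1 + (y')^2) = const.
Hence y' is constant, so y(x) is affine.
Fitting the endpoints (0, -6) and (5, -2):
    slope m = ((-2) − (-6)) / (5 − 0) = 4/5,
    intercept c = (-6) − m·0 = -6.
Extremal: y(x) = (4/5) x - 6.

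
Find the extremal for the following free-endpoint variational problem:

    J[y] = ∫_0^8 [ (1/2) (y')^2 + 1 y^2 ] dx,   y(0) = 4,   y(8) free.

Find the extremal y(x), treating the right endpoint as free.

The Lagrangian L = (1/2) (y')^2 + 1 y^2 gives
    ∂L/∂y = 2 y,   ∂L/∂y' = y'.
Euler-Lagrange: y'' − 2 y = 0.
With k = sqrt(2), the general solution is
    y(x) = A cosh(sqrt(2) x) + B sinh(sqrt(2) x).
Fixed left endpoint y(0) = 4 ⇒ A = 4.
The right endpoint x = 8 is free, so the natural (transversality) condition is ∂L/∂y' |_{x=8} = 0, i.e. y'(8) = 0.
Compute y'(x) = A k sinh(k x) + B k cosh(k x), so
    y'(8) = A k sinh(k·8) + B k cosh(k·8) = 0
    ⇒ B = −A tanh(k·8) = − 4 tanh(sqrt(2)·8).
Therefore the extremal is
    y(x) = 4 cosh(sqrt(2) x) − 4 tanh(sqrt(2)·8) sinh(sqrt(2) x).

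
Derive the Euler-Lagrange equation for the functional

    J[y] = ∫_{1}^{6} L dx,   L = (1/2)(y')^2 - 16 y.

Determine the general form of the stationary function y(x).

The Lagrangian is L = (1/2)(y')^2 - 16 y.
∂L/∂y = -16.
∂L/∂y' = y'.
The Euler-Lagrange equation d/dx(∂L/∂y') − ∂L/∂y = 0 becomes:
    y'' + 16 = 0
General solution: y(x) = -8 x^2 + A x + B, where A and B are arbitrary constants fixed by the endpoint conditions.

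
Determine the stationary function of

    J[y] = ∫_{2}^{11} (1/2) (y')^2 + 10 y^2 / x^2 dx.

The Lagrangian is L = (1/2) (y')^2 + 10 y^2 / x^2.
Compute ∂L/∂y = 20y/x^2, ∂L/∂y' = y'.
The Euler-Lagrange equation d/dx(∂L/∂y') − ∂L/∂y = 0 reduces to
    y'' − 20/x^2 · y = 0  (x > 0).
Its general solution is
    y(x) = A x^5 + B x^(-4),
with A, B fixed by the endpoint conditions.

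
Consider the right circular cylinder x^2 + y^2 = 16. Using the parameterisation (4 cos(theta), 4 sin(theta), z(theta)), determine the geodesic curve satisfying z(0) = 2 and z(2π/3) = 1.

Parameterise the cylinder of radius R = 4 as
    r(θ) = (4 cos θ, 4 sin θ, z(θ)).
The arc-length element is
    ds = sqrt(16 + (dz/dθ)^2) dθ,
so the Lagrangian is L = sqrt(16 + z'^2).
L depends on z' only, not on z or θ, so ∂L/∂z = 0 and
    ∂L/∂z' = z' / sqrt(16 + z'^2).
The Euler-Lagrange equation gives
    d/dθ( z' / sqrt(16 + z'^2) ) = 0,
so z' is constant. Integrating once:
    z(θ) = a θ + b,
a helix on the cylinder (a straight line when the cylinder is unrolled). The constants a, b are determined by the endpoint conditions.
With endpoint conditions z(0) = 2 and z(2π/3) = 1: from z(0) = b we get b = 2, and a·2π/3 + 2 = 1 gives a = -3/(2π), so
    z(θ) = (-3/(2π)) θ + 2.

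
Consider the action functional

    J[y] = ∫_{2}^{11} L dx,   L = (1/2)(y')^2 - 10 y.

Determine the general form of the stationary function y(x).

The Lagrangian is L = (1/2)(y')^2 - 10 y.
∂L/∂y = -10.
∂L/∂y' = y'.
The Euler-Lagrange equation d/dx(∂L/∂y') − ∂L/∂y = 0 becomes:
    y'' + 10 = 0
General solution: y(x) = -5 x^2 + A x + B, where A and B are arbitrary constants fixed by the endpoint conditions.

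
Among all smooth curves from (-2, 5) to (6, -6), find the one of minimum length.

Arc-length functional: J[y] = ∫ sqrt(1 + (y')^2) dx.
Lagrangian L = sqrt(1 + (y')^2) has no explicit y dependence, so ∂L/∂y = 0 and the Euler-Lagrange equation gives
    d/dx( y' / sqrt(1 + (y')^2) ) = 0  ⇒  y' / sqrt(1 + (y')^2) = const.
Hence y' is constant, so y(x) is affine.
Fitting the endpoints (-2, 5) and (6, -6):
    slope m = ((-6) − 5) / (6 − (-2)) = -11/8,
    intercept c = 5 − m·(-2) = 9/4.
Extremal: y(x) = (-11/8) x + 9/4.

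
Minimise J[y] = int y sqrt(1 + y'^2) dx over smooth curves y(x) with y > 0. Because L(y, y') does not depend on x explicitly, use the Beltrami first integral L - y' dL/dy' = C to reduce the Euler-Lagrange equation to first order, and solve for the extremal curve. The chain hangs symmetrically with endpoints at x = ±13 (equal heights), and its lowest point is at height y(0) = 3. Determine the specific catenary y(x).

The Lagrangian L(y, y') = y sqrt(1 + y'^2) has no explicit x dependence, so the Beltrami identity applies:
    L − y' ∂L/∂y' = C.
Compute ∂L/∂y' = y · y' / sqrt(1 + y'^2). Then
    L − y' ∂L/∂y'
    = y sqrt(1 + y'^2) − y · y'^2 / sqrt(1 + y'^2)
    = y (1 + y'^2 − y'^2) / sqrt(1 + y'^2)
    = y / sqrt(1 + y'^2) = C.
Squaring gives y^2 = C^2 (1 + y'^2), i.e.
    y'^2 = y^2 / C^2 − 1.
Separating variables,
    dy / sqrt(y^2 − C^2) = dx / C,
and integrating gives arccosh(y / C) = (x − a)/C, so
    y(x) = C cosh((x − a)/C),
the catenary. The constants C and a are fixed by the two endpoint conditions (and, for the hanging-chain problem, the length constraint selects C).
Now fit the given data. The endpoints x = ±13 are symmetric at equal height, so the catenary is even about its minimum: a = 0 and y(x) = C cosh(x/C). The lowest point is y(0) = C cosh(0) = C, and we are told y(0) = 3, so C = 3. Therefore
    y(x) = 3 cosh(x/3),
and at the endpoints
    y(±13) = 3 cosh(13/3).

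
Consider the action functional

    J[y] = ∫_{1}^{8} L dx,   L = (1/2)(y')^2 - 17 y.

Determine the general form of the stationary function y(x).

The Lagrangian is L = (1/2)(y')^2 - 17 y.
∂L/∂y = -17.
∂L/∂y' = y'.
The Euler-Lagrange equation d/dx(∂L/∂y') − ∂L/∂y = 0 becomes:
    y'' + 17 = 0
General solution: y(x) = -(17/2) x^2 + A x + B, where A and B are arbitrary constants fixed by the endpoint conditions.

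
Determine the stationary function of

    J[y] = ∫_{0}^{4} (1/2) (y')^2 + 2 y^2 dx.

The Lagrangian is L = (1/2) (y')^2 + 2 y^2.
Compute ∂L/∂y = 4y, ∂L/∂y' = y'.
The Euler-Lagrange equation d/dx(∂L/∂y') − ∂L/∂y = 0 reduces to
    y'' − 4 y = 0.
Its general solution is
    y(x) = A e^(2x) + B e^(−2x),
with A, B fixed by the endpoint conditions.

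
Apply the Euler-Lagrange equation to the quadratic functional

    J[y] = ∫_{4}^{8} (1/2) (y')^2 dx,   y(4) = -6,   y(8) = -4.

The Lagrangian is L = (1/2) (y')^2.
Compute ∂L/∂y = 0, ∂L/∂y' = y'.
The Euler-Lagrange equation d/dx(∂L/∂y') − ∂L/∂y = 0 reduces to
    y'' = 0.
Its general solution is
    y(x) = A x + B,
with A, B fixed by the endpoint conditions.
Applying the endpoint conditions y(4) = -6 and y(8) = -4: solve A·4 + B = -6 and A·8 + B = -4. Subtracting gives A(8 − 4) = -4 − -6, so A = 1/2, and B = -6 − A·4 = -8. Therefore
    y(x) = (1/2) x - 8.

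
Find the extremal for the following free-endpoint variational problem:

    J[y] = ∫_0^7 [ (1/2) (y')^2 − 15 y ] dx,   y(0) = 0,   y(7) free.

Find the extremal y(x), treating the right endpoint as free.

The Lagrangian L = (1/2) (y')^2 − 15 y gives
    ∂L/∂y = −15,   ∂L/∂y' = y'.
Euler-Lagrange: d/dx(y') − (−15) = 0, i.e. y'' + 15 = 0, so
    y(x) = −(15/2) x^2 + C1 x + C2.
Fixed left endpoint y(0) = 0 ⇒ C2 = 0.
The right endpoint x = 7 is free, so the natural (transversality) condition is ∂L/∂y' |_{x=7} = 0, i.e. y'(7) = 0.
Compute y'(x) = −15 x + C1, so y'(7) = −105 + C1 = 0 ⇒ C1 = 105.
Therefore the extremal is
    y(x) = −(15/2) x^2 + 105 x.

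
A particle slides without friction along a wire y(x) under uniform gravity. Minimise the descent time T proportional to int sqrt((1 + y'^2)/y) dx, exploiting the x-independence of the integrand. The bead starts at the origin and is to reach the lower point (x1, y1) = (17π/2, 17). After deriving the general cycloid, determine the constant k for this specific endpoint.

The Lagrangian L = sqrt((1 + y'^2) / y) has no explicit x dependence, so the Beltrami identity applies:
    L − y' ∂L/∂y' = C.
Compute ∂L/∂y' = y' / sqrt(y (1 + y'^2)).
Substitute:
    sqrt((1 + y'^2)/y) − y'·y' / sqrt(y (1 + y'^2))
    = (1 + y'^2) / sqrt(y (1 + y'^2)) − y'^2 / sqrt(y (1 + y'^2))
    = 1 / sqrt(y (1 + y'^2)) = C.
Squaring and rearranging gives the first integral
    y (1 + y'^2) = 1/C^2 =: k   (constant).
Solving this first-order ODE by the substitution
    y = (k/2)(1 − cos θ)
yields the cycloid parameterisation
    x(θ) = (k/2)(θ − sin θ),   y(θ) = (k/2)(1 − cos θ).
The constant k is fixed by the endpoint condition.
Now fit the given lower endpoint (x1, y1) = (17π/2, 17). At the bottom of the first arch (θ = π), the parametric equations give
    y(π) = (k/2)(1 − cos π) = k,
    x(π) = (k/2)(π − sin π) = kπ/2.
Matching y(π) = 17 gives k = 17, consistent with x(π) = 17π/2. Therefore the specific cycloid is
    x(θ) = (17/2)(θ − sin θ),   y(θ) = (17/2)(1 − cos θ).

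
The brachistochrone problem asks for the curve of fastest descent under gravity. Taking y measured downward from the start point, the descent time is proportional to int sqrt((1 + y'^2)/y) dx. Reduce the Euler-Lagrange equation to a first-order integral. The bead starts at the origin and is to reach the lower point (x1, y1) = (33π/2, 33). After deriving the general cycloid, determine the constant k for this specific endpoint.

The Lagrangian L = sqrt((1 + y'^2) / y) has no explicit x dependence, so the Beltrami identity applies:
    L − y' ∂L/∂y' = C.
Compute ∂L/∂y' = y' / sqrt(y (1 + y'^2)).
Substitute:
    sqrt((1 + y'^2)/y) − y'·y' / sqrt(y (1 + y'^2))
    = (1 + y'^2) / sqrt(y (1 + y'^2)) − y'^2 / sqrt(y (1 + y'^2))
    = 1 / sqrt(y (1 + y'^2)) = C.
Squaring and rearranging gives the first integral
    y (1 + y'^2) = 1/C^2 =: k   (constant).
Solving this first-order ODE by the substitution
    y = (k/2)(1 − cos θ)
yields the cycloid parameterisation
    x(θ) = (k/2)(θ − sin θ),   y(θ) = (k/2)(1 − cos θ).
The constant k is fixed by the endpoint condition.
Now fit the given lower endpoint (x1, y1) = (33π/2, 33). At the bottom of the first arch (θ = π), the parametric equations give
    y(π) = (k/2)(1 − cos π) = k,
    x(π) = (k/2)(π − sin π) = kπ/2.
Matching y(π) = 33 gives k = 33, consistent with x(π) = 33π/2. Therefore the specific cycloid is
    x(θ) = (33/2)(θ − sin θ),   y(θ) = (33/2)(1 − cos θ).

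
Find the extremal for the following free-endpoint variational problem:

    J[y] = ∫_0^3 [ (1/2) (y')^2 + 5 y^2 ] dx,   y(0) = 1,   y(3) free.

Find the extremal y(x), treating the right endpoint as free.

The Lagrangian L = (1/2) (y')^2 + 5 y^2 gives
    ∂L/∂y = 10 y,   ∂L/∂y' = y'.
Euler-Lagrange: y'' − 10 y = 0.
With k = sqrt(10), the general solution is
    y(x) = A cosh(sqrt(10) x) + B sinh(sqrt(10) x).
Fixed left endpoint y(0) = 1 ⇒ A = 1.
The right endpoint x = 3 is free, so the natural (transversality) condition is ∂L/∂y' |_{x=3} = 0, i.e. y'(3) = 0.
Compute y'(x) = A k sinh(k x) + B k cosh(k x), so
    y'(3) = A k sinh(k·3) + B k cosh(k·3) = 0
    ⇒ B = −A tanh(k·3) = − tanh(sqrt(10)·3).
Therefore the extremal is
    y(x) = cosh(sqrt(10) x) − tanh(sqrt(10)·3) sinh(sqrt(10) x).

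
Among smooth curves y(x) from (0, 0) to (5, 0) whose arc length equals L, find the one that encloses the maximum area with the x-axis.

Set up the augmented Lagrangian using a multiplier λ for the length constraint:
    F(y, y') = y − λ sqrt(1 + y'^2).
F has no explicit x dependence, so the Beltrami identity yields a first integral
    F − y' ∂F/∂y' = C.
Compute ∂F/∂y' = −λ y' / sqrt(1 + y'^2). Then
    y − λ sqrt(1 + y'^2) + λ y'^2 / sqrt(1 + y'^2) = C
    ⇒  y − λ / sqrt(1 + y'^2) = C.
Solving for y' and integrating gives
    (x − a)^2 + (y − b)^2 = λ^2,
a circular arc of radius λ. The constants a, b are determined by the endpoint conditions y(0) = y(5) = 0, and λ is fixed implicitly by the length constraint
    ∫_{0}^{5} sqrt(1 + y'^2) dx = L.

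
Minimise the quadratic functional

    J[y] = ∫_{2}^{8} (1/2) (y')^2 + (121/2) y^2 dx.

The Lagrangian is L = (1/2) (y')^2 + (121/2) y^2.
Compute ∂L/∂y = 121y, ∂L/∂y' = y'.
The Euler-Lagrange equation d/dx(∂L/∂y') − ∂L/∂y = 0 reduces to
    y'' − 121 y = 0.
Its general solution is
    y(x) = A e^(11x) + B e^(−11x),
with A, B fixed by the endpoint conditions.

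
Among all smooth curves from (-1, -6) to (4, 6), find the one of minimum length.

Arc-length functional: J[y] = ∫ sqrt(1 + (y')^2) dx.
Lagrangian L = sqrt(1 + (y')^2) has no explicit y dependence, so ∂L/∂y = 0 and the Euler-Lagrange equation gives
    d/dx( y' / sqrt(1 + (y')^2) ) = 0  ⇒  y' / sqrt(1 + (y')^2) = const.
Hence y' is constant, so y(x) is affine.
Fitting the endpoints (-1, -6) and (4, 6):
    slope m = (6 − (-6)) / (4 − (-1)) = 12/5,
    intercept c = (-6) − m·(-1) = -18/5.
Extremal: y(x) = (12/5) x - 18/5.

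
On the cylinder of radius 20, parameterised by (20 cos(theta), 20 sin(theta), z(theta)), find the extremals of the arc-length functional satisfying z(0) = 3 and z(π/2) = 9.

Parameterise the cylinder of radius R = 20 as
    r(θ) = (20 cos θ, 20 sin θ, z(θ)).
The arc-length element is
    ds = sqrt(400 + (dz/dθ)^2) dθ,
so the Lagrangian is L = sqrt(400 + z'^2).
L depends on z' only, not on z or θ, so ∂L/∂z = 0 and
    ∂L/∂z' = z' / sqrt(400 + z'^2).
The Euler-Lagrange equation gives
    d/dθ( z' / sqrt(400 + z'^2) ) = 0,
so z' is constant. Integrating once:
    z(θ) = a θ + b,
a helix on the cylinder (a straight line when the cylinder is unrolled). The constants a, b are determined by the endpoint conditions.
With endpoint conditions z(0) = 3 and z(π/2) = 9: from z(0) = b we get b = 3, and a·π/2 + 3 = 9 gives a = 12/π, so
    z(θ) = (12/π) θ + 3.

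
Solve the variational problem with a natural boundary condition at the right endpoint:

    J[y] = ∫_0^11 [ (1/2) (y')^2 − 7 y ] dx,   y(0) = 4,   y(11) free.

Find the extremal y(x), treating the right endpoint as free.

The Lagrangian L = (1/2) (y')^2 − 7 y gives
    ∂L/∂y = −7,   ∂L/∂y' = y'.
Euler-Lagrange: d/dx(y') − (−7) = 0, i.e. y'' + 7 = 0, so
    y(x) = −(7/2) x^2 + C1 x + C2.
Fixed left endpoint y(0) = 4 ⇒ C2 = 4.
The right endpoint x = 11 is free, so the natural (transversality) condition is ∂L/∂y' |_{x=11} = 0, i.e. y'(11) = 0.
Compute y'(x) = −7 x + C1, so y'(11) = −77 + C1 = 0 ⇒ C1 = 77.
Therefore the extremal is
    y(x) = −(7/2) x^2 + 77 x + 4.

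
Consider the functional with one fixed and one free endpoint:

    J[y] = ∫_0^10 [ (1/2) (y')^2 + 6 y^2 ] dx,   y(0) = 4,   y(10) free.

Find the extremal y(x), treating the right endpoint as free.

The Lagrangian L = (1/2) (y')^2 + 6 y^2 gives
    ∂L/∂y = 12 y,   ∂L/∂y' = y'.
Euler-Lagrange: y'' − 12 y = 0.
With k = sqrt(12), the general solution is
    y(x) = A cosh(sqrt(12) x) + B sinh(sqrt(12) x).
Fixed left endpoint y(0) = 4 ⇒ A = 4.
The right endpoint x = 10 is free, so the natural (transversality) condition is ∂L/∂y' |_{x=10} = 0, i.e. y'(10) = 0.
Compute y'(x) = A k sinh(k x) + B k cosh(k x), so
    y'(10) = A k sinh(k·10) + B k cosh(k·10) = 0
    ⇒ B = −A tanh(k·10) = − 4 tanh(sqrt(12)·10).
Therefore the extremal is
    y(x) = 4 cosh(sqrt(12) x) − 4 tanh(sqrt(12)·10) sinh(sqrt(12) x).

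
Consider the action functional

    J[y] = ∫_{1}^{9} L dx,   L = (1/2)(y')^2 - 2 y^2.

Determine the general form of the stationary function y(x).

The Lagrangian is L = (1/2)(y')^2 - 2 y^2.
∂L/∂y = -4y.
∂L/∂y' = y'.
The Euler-Lagrange equation d/dx(∂L/∂y') − ∂L/∂y = 0 becomes:
    y'' + 4 y = 0
General solution: y(x) = A sin(2x) + B cos(2x), where A and B are arbitrary constants fixed by the endpoint conditions.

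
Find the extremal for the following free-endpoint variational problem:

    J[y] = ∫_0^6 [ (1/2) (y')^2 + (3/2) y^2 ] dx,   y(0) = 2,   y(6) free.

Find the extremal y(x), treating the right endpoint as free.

The Lagrangian L = (1/2) (y')^2 + (3/2) y^2 gives
    ∂L/∂y = 3 y,   ∂L/∂y' = y'.
Euler-Lagrange: y'' − 3 y = 0.
With k = sqrt(3), the general solution is
    y(x) = A cosh(sqrt(3) x) + B sinh(sqrt(3) x).
Fixed left endpoint y(0) = 2 ⇒ A = 2.
The right endpoint x = 6 is free, so the natural (transversality) condition is ∂L/∂y' |_{x=6} = 0, i.e. y'(6) = 0.
Compute y'(x) = A k sinh(k x) + B k cosh(k x), so
    y'(6) = A k sinh(k·6) + B k cosh(k·6) = 0
    ⇒ B = −A tanh(k·6) = − 2 tanh(sqrt(3)·6).
Therefore the extremal is
    y(x) = 2 cosh(sqrt(3) x) − 2 tanh(sqrt(3)·6) sinh(sqrt(3) x).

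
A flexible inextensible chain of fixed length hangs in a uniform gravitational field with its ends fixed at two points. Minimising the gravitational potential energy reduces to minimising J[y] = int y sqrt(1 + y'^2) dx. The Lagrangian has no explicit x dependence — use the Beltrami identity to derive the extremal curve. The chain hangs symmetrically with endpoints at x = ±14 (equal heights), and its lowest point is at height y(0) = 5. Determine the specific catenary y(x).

The Lagrangian L(y, y') = y sqrt(1 + y'^2) has no explicit x dependence, so the Beltrami identity applies:
    L − y' ∂L/∂y' = C.
Compute ∂L/∂y' = y · y' / sqrt(1 + y'^2). Then
    L − y' ∂L/∂y'
    = y sqrt(1 + y'^2) − y · y'^2 / sqrt(1 + y'^2)
    = y (1 + y'^2 − y'^2) / sqrt(1 + y'^2)
    = y / sqrt(1 + y'^2) = C.
Squaring gives y^2 = C^2 (1 + y'^2), i.e.
    y'^2 = y^2 / C^2 − 1.
Separating variables,
    dy / sqrt(y^2 − C^2) = dx / C,
and integrating gives arccosh(y / C) = (x − a)/C, so
    y(x) = C cosh((x − a)/C),
the catenary. The constants C and a are fixed by the two endpoint conditions (and, for the hanging-chain problem, the length constraint selects C).
Now fit the given data. The endpoints x = ±14 are symmetric at equal height, so the catenary is even about its minimum: a = 0 and y(x) = C cosh(x/C). The lowest point is y(0) = C cosh(0) = C, and we are told y(0) = 5, so C = 5. Therefore
    y(x) = 5 cosh(x/5),
and at the endpoints
    y(±14) = 5 cosh(14/5).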